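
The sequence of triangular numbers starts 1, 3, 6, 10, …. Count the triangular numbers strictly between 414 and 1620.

28

The n-th triangular number is n(n+1)/2.
Smallest index with value > 414: n = 29 (giving 435).
Largest index with value < 1620: n = 56 (giving 1596).
Indices 29 through 56: 28 terms.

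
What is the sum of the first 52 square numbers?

48230

Σ_{i=1}^{52} i² = 52·53·105/6 = 48230.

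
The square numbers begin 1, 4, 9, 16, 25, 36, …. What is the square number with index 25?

The 25th square number is n² with n = 25.
25² = 625.

625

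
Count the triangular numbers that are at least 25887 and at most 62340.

The n-th triangular number is n(n+1)/2.
Smallest index with value ≥ 25887: n = 228 (giving 26106).
Largest index with value ≤ 62340: n = 352 (giving 62128).
Indices 228 through 352: 125 terms.

125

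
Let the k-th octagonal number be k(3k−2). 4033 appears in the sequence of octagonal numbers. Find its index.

37

Set n(3n−2) = 4033, giving 3n² − 2n − 4033 = 0.
The discriminant is 4 + 12·4033 = 48400, and √48400 = 220.
So n = (2 + 220) / 6 = 222/6 = 37.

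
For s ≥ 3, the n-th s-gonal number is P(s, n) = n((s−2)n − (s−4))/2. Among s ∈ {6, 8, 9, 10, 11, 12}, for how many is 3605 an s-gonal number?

s = 6: P(6, 42) = 3486 and P(6, 43) = 3655; 3605 is not s-gonal.
s = 8: P(8, 35) = 3605. ✓
s = 9: P(9, 32) = 3504 and P(9, 33) = 3729; 3605 is not s-gonal.
s = 10: P(10, 30) = 3510 and P(10, 31) = 3751; 3605 is not s-gonal.
s = 11: P(11, 28) = 3430 and P(11, 29) = 3683; 3605 is not s-gonal.
s = 12: P(12, 27) = 3537 and P(12, 28) = 3808; 3605 is not s-gonal.
Hits: s ∈ {8} → 1.

1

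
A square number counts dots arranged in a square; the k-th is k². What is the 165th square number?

165² = 27225.

27225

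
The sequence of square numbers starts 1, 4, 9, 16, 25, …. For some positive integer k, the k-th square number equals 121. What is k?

11

We need n² = 121, so n = √121 = 11.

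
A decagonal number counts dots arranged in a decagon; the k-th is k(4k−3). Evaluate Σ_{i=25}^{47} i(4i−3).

Σ i(4i−3) = 4Σi² − 3Σi over i = 25..47.
Σi = 1128 − 300 = 828 and Σi² = 35720 − 4900 = 30820.
4·30820 − 3·828 = 120796.

120796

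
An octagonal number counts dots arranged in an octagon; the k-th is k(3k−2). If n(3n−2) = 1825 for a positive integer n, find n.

Set n(3n−2) = 1825, giving 3n² − 2n − 1825 = 0.
The discriminant is 4 + 12·1825 = 21904, and √21904 = 148.
So n = (2 + 148) / 6 = 150/6 = 25.

25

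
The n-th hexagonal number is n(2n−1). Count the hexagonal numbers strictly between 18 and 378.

10

The n-th hexagonal number is n(2n−1).
Smallest index with value > 18: n = 4 (giving 28).
Largest index with value < 378: n = 13 (giving 325).
Indices 4 through 13: 10 terms.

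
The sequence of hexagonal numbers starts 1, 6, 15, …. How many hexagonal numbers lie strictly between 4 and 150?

7

The n-th hexagonal number is n(2n−1).
Smallest index with value > 4: n = 2 (giving 6).
Largest index with value < 150: n = 8 (giving 120).
Indices 2 through 8: 7 terms.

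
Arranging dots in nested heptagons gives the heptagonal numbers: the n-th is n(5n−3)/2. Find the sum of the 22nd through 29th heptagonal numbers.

12804

Σ i(5i−3)/2 = (5Σi² − 3Σi) / 2 over i = 22..29.
Σi = 435 − 231 = 204 and Σi² = 8555 − 3311 = 5244.
(5·5244 − 3·204) / 2 = 25608/2 = 12804.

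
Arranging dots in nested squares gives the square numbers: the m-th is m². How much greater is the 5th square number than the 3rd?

5² = 25 and 3² = 9.
Difference: 25 − 9 = 16.

16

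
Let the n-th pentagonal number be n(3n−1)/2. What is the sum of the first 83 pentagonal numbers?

289338

Σ i(3i−1)/2 = (3Σi² − Σi) / 2 over i = 1..83.
Σi = 3486 and Σi² = 194054.
(3·194054 − 1·3486) / 2 = 578676/2 = 289338.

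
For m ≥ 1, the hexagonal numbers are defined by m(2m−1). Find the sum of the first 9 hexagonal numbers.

Σ i(2i−1) = 2Σi² − Σi over i = 1..9.
Σi = 45 and Σi² = 285.
2·285 − 1·45 = 525.

525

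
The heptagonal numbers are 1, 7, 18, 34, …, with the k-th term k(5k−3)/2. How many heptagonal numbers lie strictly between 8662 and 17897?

25

The n-th heptagonal number is n(5n−3)/2.
Smallest index with value > 8662: n = 60 (giving 8910).
Largest index with value < 17897: n = 84 (giving 17514).
Indices 60 through 84: 25 terms.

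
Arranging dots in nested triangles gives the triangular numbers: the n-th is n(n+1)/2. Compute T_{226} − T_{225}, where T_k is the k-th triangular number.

226

Consecutive triangular numbers differ by n: T_{226} − T_{225} = 226.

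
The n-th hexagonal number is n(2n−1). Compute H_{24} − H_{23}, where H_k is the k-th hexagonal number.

93

Consecutive hexagonal numbers differ by 4n − 3: here 4·24 − 3 = 93.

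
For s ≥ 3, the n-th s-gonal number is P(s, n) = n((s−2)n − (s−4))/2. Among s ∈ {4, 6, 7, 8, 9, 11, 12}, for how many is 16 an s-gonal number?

s = 4: P(4, 4) = 16. ✓
s = 6: P(6, 3) = 15 and P(6, 4) = 28; 16 is not s-gonal.
s = 7: P(7, 2) = 7 and P(7, 3) = 18; 16 is not s-gonal.
s = 8: P(8, 2) = 8 and P(8, 3) = 21; 16 is not s-gonal.
s = 9: P(9, 2) = 9 and P(9, 3) = 24; 16 is not s-gonal.
s = 11: P(11, 2) = 11 and P(11, 3) = 30; 16 is not s-gonal.
s = 12: P(12, 2) = 12 and P(12, 3) = 33; 16 is not s-gonal.
Hits: s ∈ {4} → 1.

1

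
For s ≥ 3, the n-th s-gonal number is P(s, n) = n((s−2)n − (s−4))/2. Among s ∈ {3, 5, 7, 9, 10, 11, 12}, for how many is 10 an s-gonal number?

s = 3: P(3, 4) = 10. ✓
s = 5: P(5, 2) = 5 and P(5, 3) = 12; 10 is not s-gonal.
s = 7: P(7, 2) = 7 and P(7, 3) = 18; 10 is not s-gonal.
s = 9: P(9, 2) = 9 and P(9, 3) = 24; 10 is not s-gonal.
s = 10: P(10, 2) = 10. ✓
s = 11: P(11, 1) = 1 and P(11, 2) = 11; 10 is not s-gonal.
s = 12: P(12, 1) = 1 and P(12, 2) = 12; 10 is not s-gonal.
Hits: s ∈ {3, 10} → 2.

2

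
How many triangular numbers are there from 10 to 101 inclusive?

The n-th triangular number is n(n+1)/2.
Smallest index with value ≥ 10: n = 4 (giving 10).
Largest index with value ≤ 101: n = 13 (giving 91).
Indices 4 through 13: 10 terms.

10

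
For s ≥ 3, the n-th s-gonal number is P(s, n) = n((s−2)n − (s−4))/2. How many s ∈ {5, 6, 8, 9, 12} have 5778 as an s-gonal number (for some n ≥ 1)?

1

s = 5: P(5, 62) = 5735 and P(5, 63) = 5922; 5778 is not s-gonal.
s = 6: P(6, 54) = 5778. ✓
s = 8: P(8, 44) = 5720 and P(8, 45) = 5985; 5778 is not s-gonal.
s = 9: P(9, 40) = 5500 and P(9, 41) = 5781; 5778 is not s-gonal.
s = 12: P(12, 34) = 5644 and P(12, 35) = 5985; 5778 is not s-gonal.
Hits: s ∈ {6} → 1.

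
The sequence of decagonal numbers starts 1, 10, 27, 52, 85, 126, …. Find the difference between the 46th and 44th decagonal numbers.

46·(4·46 − 3) = 8326 and 44·(4·44 − 3) = 7612.
Difference: 8326 − 7612 = 714.

714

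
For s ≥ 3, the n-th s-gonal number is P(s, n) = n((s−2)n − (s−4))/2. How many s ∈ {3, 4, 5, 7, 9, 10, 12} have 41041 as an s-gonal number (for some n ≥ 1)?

2

s = 3: P(3, 286) = 41041. ✓
s = 4: P(4, 202) = 40804 and P(4, 203) = 41209; 41041 is not s-gonal.
s = 5: P(5, 165) = 40755 and P(5, 166) = 41251; 41041 is not s-gonal.
s = 7: P(7, 128) = 40768 and P(7, 129) = 41409; 41041 is not s-gonal.
s = 9: P(9, 108) = 40554 and P(9, 109) = 41311; 41041 is not s-gonal.
s = 10: P(10, 101) = 40501 and P(10, 102) = 41310; 41041 is not s-gonal.
s = 12: P(12, 91) = 41041. ✓
Hits: s ∈ {3, 12} → 2.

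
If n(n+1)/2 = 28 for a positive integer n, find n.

7

Set n(n+1)/2 = 28, giving n² + n − 56 = 0.
The discriminant is 1 + 8·28 = 225, and √225 = 15.
So n = (-1 + 15) / 2 = 14/2 = 7.
Check: 7·8/2 = 28. ✓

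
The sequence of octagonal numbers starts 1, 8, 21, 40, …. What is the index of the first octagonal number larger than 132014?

Solve n(3n−2) > 132014 for integer n.
The largest n with value ≤ 132014 is 210 (since 131880 ≤ 132014 < 133141), so the first above is n = 211, value 133141.

211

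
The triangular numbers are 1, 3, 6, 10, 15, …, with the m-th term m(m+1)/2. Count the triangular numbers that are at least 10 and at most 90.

The n-th triangular number is n(n+1)/2.
Smallest index with value ≥ 10: n = 4 (giving 10).
Largest index with value ≤ 90: n = 12 (giving 78).
Indices 4 through 12: 9 terms.

9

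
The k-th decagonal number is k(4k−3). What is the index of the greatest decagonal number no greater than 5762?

Solve n(4n−3) ≤ 5762 for integer n.
n = 38 gives 5662 ≤ 5762, while n = 39 gives 5967 > 5762; so the answer is index 38.

38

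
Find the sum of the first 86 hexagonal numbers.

Σ i(2i−1) = 2Σi² − Σi over i = 1..86.
Σi = 3741 and Σi² = 215731.
2·215731 − 1·3741 = 427721.

427721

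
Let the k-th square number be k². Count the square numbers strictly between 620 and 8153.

66

The n-th square number is n².
Smallest index with value > 620: n = 25 (giving 625).
Largest index with value < 8153: n = 90 (giving 8100).
Indices 25 through 90: 66 terms.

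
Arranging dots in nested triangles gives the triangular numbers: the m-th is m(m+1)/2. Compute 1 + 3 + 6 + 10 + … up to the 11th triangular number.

Σ i(i+1)/2 = (Σi² + Σi) / 2 over i = 1..11.
Σi = 66 and Σi² = 506.
(1·506 + 1·66) / 2 = 572/2 = 286.

286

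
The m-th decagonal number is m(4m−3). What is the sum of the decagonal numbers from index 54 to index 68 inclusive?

Σ i(4i−3) = 4Σi² − 3Σi over i = 54..68.
Σi = 2346 − 1431 = 915 and Σi² = 107134 − 51039 = 56095.
4·56095 − 3·915 = 221635.

221635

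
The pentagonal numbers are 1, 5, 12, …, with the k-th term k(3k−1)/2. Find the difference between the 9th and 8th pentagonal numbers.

Consecutive pentagonal numbers differ by 3n − 2: here 3·9 − 2 = 25.

25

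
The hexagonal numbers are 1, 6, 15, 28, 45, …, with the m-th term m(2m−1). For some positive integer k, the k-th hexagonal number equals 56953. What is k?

169

Set n(2n−1) = 56953, giving 2n² − n − 56953 = 0.
So n = (1 + 675) / 4 = 676/4 = 169.
Check: 169·(2·169 − 1) = 56953. ✓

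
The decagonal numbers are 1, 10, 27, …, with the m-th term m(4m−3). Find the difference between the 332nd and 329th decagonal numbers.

7923

332·(4·332 − 3) = 439900 and 329·(4·329 − 3) = 431977.
Difference: 439900 − 431977 = 7923.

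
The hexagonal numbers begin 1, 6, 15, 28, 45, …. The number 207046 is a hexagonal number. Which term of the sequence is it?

Set n(2n−1) = 207046, giving 2n² − n − 207046 = 0.
The discriminant is 1 + 8·207046 = 1656369, and √1656369 = 1287.
So n = (1 + 1287) / 4 = 1288/4 = 322.

322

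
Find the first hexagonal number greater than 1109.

1128

Solve n(2n−1) > 1109 for integer n.
The largest n with value ≤ 1109 is 23 (since 1035 ≤ 1109 < 1128), so the first above is n = 24, value 1128.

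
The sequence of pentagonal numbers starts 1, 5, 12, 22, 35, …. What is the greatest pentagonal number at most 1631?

1617

Solve n(3n−1)/2 ≤ 1631 for integer n.
n = 33 gives 1617 ≤ 1631, while n = 34 gives 1717 > 1631; so the answer is 1617.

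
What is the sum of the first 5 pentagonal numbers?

Σ i(3i−1)/2 = (3Σi² − Σi) / 2 over i = 1..5.
Σi = 15 and Σi² = 55.
(3·55 − 1·15) / 2 = 150/2 = 75.

75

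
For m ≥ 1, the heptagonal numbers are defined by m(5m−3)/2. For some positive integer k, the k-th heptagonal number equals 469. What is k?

Set n(5n−3)/2 = 469, giving 5n² − 3n − 938 = 0.
So n = (3 + 137) / 10 = 140/10 = 14.

14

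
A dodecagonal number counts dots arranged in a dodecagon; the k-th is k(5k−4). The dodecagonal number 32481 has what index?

Set n(5n−4) = 32481, giving 5n² − 4n − 32481 = 0.
The discriminant is 16 + 20·32481 = 649636, and √649636 = 806.
So n = (4 + 806) / 10 = 810/10 = 81.

81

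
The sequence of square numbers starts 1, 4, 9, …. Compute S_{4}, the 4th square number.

The 4th square number is n² with n = 4.
4² = 16.

16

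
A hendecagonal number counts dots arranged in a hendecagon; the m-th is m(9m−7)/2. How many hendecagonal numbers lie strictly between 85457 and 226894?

86

The n-th hendecagonal number is n(9n−7)/2.
Smallest index with value > 85457: n = 139 (giving 86458).
Largest index with value < 226894: n = 224 (giving 225008).
Indices 139 through 224: 86 terms.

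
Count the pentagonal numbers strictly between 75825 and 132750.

72

The n-th pentagonal number is n(3n−1)/2.
Smallest index with value > 75825: n = 226 (giving 76501).
Largest index with value < 132750: n = 297 (giving 132165).
Indices 226 through 297: 72 terms.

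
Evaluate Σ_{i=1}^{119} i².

Σ_{i=1}^{119} i² = 119·120·239/6 = 568820.

568820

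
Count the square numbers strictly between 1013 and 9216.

The n-th square number is n².
Smallest index with value > 1013: n = 32 (giving 1024).
Largest index with value < 9216: n = 95 (giving 9025).
Indices 32 through 95: 64 terms.

64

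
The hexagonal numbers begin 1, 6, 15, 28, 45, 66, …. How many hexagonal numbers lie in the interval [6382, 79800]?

144

The n-th hexagonal number is n(2n−1).
Smallest index with value ≥ 6382: n = 57 (giving 6441).
Largest index with value ≤ 79800: n = 200 (giving 79800).
Indices 57 through 200: 144 terms.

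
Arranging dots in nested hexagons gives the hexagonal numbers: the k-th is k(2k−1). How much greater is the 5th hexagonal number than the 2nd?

5·(2·5 − 1) = 45 and 2·(2·2 − 1) = 6.
Difference: 45 − 6 = 39.

39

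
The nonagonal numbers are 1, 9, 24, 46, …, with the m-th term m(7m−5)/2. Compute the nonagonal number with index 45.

6975

45·(7·45 − 5)/2 = 45·310/2 = 45·155 = 6975.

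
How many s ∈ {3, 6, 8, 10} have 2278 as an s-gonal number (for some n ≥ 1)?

2

s = 3: P(3, 67) = 2278. ✓
s = 6: P(6, 34) = 2278. ✓
s = 8: P(8, 27) = 2133 and P(8, 28) = 2296; 2278 is not s-gonal.
s = 10: P(10, 24) = 2232 and P(10, 25) = 2425; 2278 is not s-gonal.
Hits: s ∈ {3, 6} → 2.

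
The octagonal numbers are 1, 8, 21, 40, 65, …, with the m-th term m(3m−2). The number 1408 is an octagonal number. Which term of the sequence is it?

22

Set n(3n−2) = 1408, giving 3n² − 2n − 1408 = 0.
The discriminant is 4 + 12·1408 = 16900, and √16900 = 130.
So n = (2 + 130) / 6 = 132/6 = 22.
Check: 22·(3·22 − 2) = 1408. ✓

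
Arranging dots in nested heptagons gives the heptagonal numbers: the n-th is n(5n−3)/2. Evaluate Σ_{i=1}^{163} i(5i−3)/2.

3622186

Σ i(5i−3)/2 = (5Σi² − 3Σi) / 2 over i = 1..163.
Σi = 13366 and Σi² = 1456894.
(5·1456894 − 3·13366) / 2 = 7244372/2 = 3622186.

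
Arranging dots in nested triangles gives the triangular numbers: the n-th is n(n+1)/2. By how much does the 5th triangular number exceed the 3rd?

5·6/2 = 15 and 3·4/2 = 6.
Difference: 15 − 6 = 9.

9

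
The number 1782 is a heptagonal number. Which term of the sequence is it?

Set n(5n−3)/2 = 1782, giving 5n² − 3n − 3564 = 0.
The discriminant is 9 + 40·1782 = 71289, and √71289 = 267.
So n = (3 + 267) / 10 = 270/10 = 27.
Check: 27·(5·27 − 3)/2 = 1782. ✓

27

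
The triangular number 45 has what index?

9

Set n(n+1)/2 = 45, giving n² + n − 90 = 0.
So n = (-1 + 19) / 2 = 18/2 = 9.
Check: 9·10/2 = 45. ✓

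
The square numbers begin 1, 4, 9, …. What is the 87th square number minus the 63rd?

3600

87² = 7569 and 63² = 3969.
Difference: 7569 − 3969 = 3600.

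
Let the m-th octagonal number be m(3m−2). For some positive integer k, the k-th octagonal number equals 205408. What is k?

Set n(3n−2) = 205408, giving 3n² − 2n − 205408 = 0.
The discriminant is 4 + 12·205408 = 2464900, and √2464900 = 1570.
So n = (2 + 1570) / 6 = 1572/6 = 262.
Check: 262·(3·262 − 2) = 205408. ✓

262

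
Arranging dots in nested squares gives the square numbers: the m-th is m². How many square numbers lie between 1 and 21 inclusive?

4

The n-th square number is n².
Smallest index with value ≥ 1: n = 1 (giving 1).
Largest index with value ≤ 21: n = 4 (giving 16).
Indices 1 through 4: 4 terms.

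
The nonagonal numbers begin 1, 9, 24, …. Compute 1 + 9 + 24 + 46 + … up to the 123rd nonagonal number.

2178494

Σ i(7i−5)/2 = (7Σi² − 5Σi) / 2 over i = 1..123.
Σi = 7626 and Σi² = 627874.
(7·627874 − 5·7626) / 2 = 4356988/2 = 2178494.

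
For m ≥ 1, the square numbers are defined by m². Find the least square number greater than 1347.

1369

Solve n² > 1347 for integer n.
The largest n with value ≤ 1347 is 36 (since 1296 ≤ 1347 < 1369), so the first above is n = 37, value 1369.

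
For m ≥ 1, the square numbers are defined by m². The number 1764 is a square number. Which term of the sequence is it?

We need n² = 1764, so n = √1764 = 42.

42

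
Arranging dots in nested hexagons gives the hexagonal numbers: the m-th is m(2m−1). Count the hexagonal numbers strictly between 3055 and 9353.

29

The n-th hexagonal number is n(2n−1).
Smallest index with value > 3055: n = 40 (giving 3160).
Largest index with value < 9353: n = 68 (giving 9180).
Indices 40 through 68: 29 terms.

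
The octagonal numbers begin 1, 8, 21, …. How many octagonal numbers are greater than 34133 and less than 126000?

98

The n-th octagonal number is n(3n−2).
Smallest index with value > 34133: n = 108 (giving 34776).
Largest index with value < 126000: n = 205 (giving 125665).
Indices 108 through 205: 98 terms.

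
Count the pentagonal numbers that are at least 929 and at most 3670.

24

The n-th pentagonal number is n(3n−1)/2.
Smallest index with value ≥ 929: n = 26 (giving 1001).
Largest index with value ≤ 3670: n = 49 (giving 3577).
Indices 26 through 49: 24 terms.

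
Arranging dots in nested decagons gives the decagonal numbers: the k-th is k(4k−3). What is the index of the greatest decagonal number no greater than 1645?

20

Solve n(4n−3) ≤ 1645 for integer n.
n = 20 gives 1540 ≤ 1645, while n = 21 gives 1701 > 1645; so the answer is index 20.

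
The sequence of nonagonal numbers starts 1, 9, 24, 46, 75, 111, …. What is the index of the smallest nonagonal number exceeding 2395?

27

Solve n(7n−5)/2 > 2395 for integer n.
The largest n with value ≤ 2395 is 26 (since 2301 ≤ 2395 < 2484), so the first above is n = 27, value 2484.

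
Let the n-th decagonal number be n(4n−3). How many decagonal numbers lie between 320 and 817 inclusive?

5

The n-th decagonal number is n(4n−3).
Smallest index with value ≥ 320: n = 10 (giving 370).
Largest index with value ≤ 817: n = 14 (giving 742).
Indices 10 through 14: 5 terms.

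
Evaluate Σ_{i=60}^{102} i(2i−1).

Σ i(2i−1) = 2Σi² − Σi over i = 60..102.
Σi = 5253 − 1770 = 3483 and Σi² = 358955 − 70210 = 288745.
2·288745 − 1·3483 = 574007.

574007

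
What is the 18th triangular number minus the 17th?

18

Consecutive triangular numbers differ by n: T_{18} − T_{17} = 18.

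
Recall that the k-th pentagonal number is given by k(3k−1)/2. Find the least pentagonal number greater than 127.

Solve n(3n−1)/2 > 127 for integer n.
The largest n with value ≤ 127 is 9 (since 117 ≤ 127 < 145), so the first above is n = 10, value 145.

145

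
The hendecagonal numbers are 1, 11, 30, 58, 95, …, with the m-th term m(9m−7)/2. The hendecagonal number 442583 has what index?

314

Set n(9n−7)/2 = 442583, giving 9n² − 7n − 885166 = 0.
So n = (7 + 5645) / 18 = 5652/18 = 314.
Check: 314·(9·314 − 7)/2 = 442583. ✓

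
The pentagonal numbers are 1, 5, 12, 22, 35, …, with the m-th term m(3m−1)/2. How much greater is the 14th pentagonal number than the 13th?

40

Consecutive pentagonal numbers differ by 3n − 2: here 3·14 − 2 = 40.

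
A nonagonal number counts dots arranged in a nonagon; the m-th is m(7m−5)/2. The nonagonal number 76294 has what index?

148

Set n(7n−5)/2 = 76294, giving 7n² − 5n − 152588 = 0.
The discriminant is 25 + 56·76294 = 4272489, and √4272489 = 2067.
So n = (5 + 2067) / 14 = 2072/14 = 148.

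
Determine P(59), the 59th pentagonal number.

59·(3·59 − 1)/2 = 59·176/2 = 59·88 = 5192.

5192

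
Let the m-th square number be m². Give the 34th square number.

1156

The 34th square number is n² with n = 34.
34² = 1156.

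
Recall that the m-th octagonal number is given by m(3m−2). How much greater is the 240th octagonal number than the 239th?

Consecutive octagonal numbers differ by 6n − 5: here 6·240 − 5 = 1435.

1435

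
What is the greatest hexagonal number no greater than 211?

190

Solve n(2n−1) ≤ 211 for integer n.
n = 10 gives 190 ≤ 211, while n = 11 gives 231 > 211; so the answer is 190.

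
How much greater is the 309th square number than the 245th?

309² = 95481 and 245² = 60025.
Difference: 95481 − 60025 = 35456.

35456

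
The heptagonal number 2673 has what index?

Set n(5n−3)/2 = 2673, giving 5n² − 3n − 5346 = 0.
The discriminant is 9 + 40·2673 = 106929, and √106929 = 327.
So n = (3 + 327) / 10 = 330/10 = 33.
Check: 33·(5·33 − 3)/2 = 2673. ✓

33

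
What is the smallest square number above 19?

Solve n² > 19 for integer n.
The largest n with value ≤ 19 is 4 (since 16 ≤ 19 < 25), so the first above is n = 5, value 25.

25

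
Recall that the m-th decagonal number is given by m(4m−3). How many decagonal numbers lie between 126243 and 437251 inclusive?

The n-th decagonal number is n(4n−3).
Smallest index with value ≥ 126243: n = 179 (giving 127627).
Largest index with value ≤ 437251: n = 331 (giving 437251).
Indices 179 through 331: 153 terms.

153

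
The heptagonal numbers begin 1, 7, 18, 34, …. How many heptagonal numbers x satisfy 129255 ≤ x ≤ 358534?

The n-th heptagonal number is n(5n−3)/2.
Smallest index with value ≥ 129255: n = 228 (giving 129618).
Largest index with value ≤ 358534: n = 379 (giving 358534).
Indices 228 through 379: 152 terms.

152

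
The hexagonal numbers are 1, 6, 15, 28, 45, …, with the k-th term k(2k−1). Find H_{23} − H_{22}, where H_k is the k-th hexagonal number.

Consecutive hexagonal numbers differ by 4n − 3: here 4·23 − 3 = 89.

89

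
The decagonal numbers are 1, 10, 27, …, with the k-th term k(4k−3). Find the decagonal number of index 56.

12376

The 56th decagonal number is n(4n−3) with n = 56.
56·(4·56 − 3) = 56·221 = 12376.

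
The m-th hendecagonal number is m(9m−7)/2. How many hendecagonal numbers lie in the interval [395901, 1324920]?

247

The n-th hendecagonal number is n(9n−7)/2.
Smallest index with value ≥ 395901: n = 297 (giving 395901).
Largest index with value ≤ 1324920: n = 543 (giving 1324920).
Indices 297 through 543: 247 terms.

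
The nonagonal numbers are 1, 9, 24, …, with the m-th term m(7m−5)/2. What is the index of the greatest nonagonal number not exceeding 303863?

295

Solve n(7n−5)/2 ≤ 303863 for integer n.
n = 295 gives 303850 ≤ 303863, while n = 296 gives 305916 > 303863; so the answer is index 295.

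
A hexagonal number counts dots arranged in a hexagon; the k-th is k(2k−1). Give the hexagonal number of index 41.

The 41st hexagonal number is n(2n−1) with n = 41.
41·(2·41 − 1) = 41·81 = 3321.

3321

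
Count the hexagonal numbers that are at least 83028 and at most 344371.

The n-th hexagonal number is n(2n−1).
Smallest index with value ≥ 83028: n = 204 (giving 83028).
Largest index with value ≤ 344371: n = 415 (giving 344035).
Indices 204 through 415: 212 terms.

212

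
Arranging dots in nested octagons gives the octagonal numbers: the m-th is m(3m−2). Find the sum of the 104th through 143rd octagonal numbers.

Σ i(3i−2) = 3Σi² − 2Σi over i = 104..143.
Σi = 10296 − 5356 = 4940 and Σi² = 984984 − 369564 = 615420.
3·615420 − 2·4940 = 1836380.

1836380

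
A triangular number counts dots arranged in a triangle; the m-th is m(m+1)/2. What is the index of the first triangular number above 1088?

Solve n(n+1)/2 > 1088 for integer n.
The largest n with value ≤ 1088 is 46 (since 1081 ≤ 1088 < 1128), so the first above is n = 47, value 1128.

47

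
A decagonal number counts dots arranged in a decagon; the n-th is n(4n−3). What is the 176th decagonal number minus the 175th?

1401

Consecutive decagonal numbers differ by 8n − 7: here 8·176 − 7 = 1401.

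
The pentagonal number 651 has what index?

Set n(3n−1)/2 = 651, giving 3n² − n − 1302 = 0.
The discriminant is 1 + 24·651 = 15625, and √15625 = 125.
So n = (1 + 125) / 6 = 126/6 = 21.

21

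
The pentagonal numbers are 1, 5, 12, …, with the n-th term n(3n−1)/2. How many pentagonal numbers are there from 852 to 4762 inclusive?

The n-th pentagonal number is n(3n−1)/2.
Smallest index with value ≥ 852: n = 24 (giving 852).
Largest index with value ≤ 4762: n = 56 (giving 4676).
Indices 24 through 56: 33 terms.

33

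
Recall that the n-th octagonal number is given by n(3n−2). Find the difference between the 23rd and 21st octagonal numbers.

23·(3·23 − 2) = 1541 and 21·(3·21 − 2) = 1281.
Difference: 1541 − 1281 = 260.

260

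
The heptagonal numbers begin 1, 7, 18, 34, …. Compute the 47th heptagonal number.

47·(5·47 − 3)/2 = 47·232/2 = 47·116 = 5452.

5452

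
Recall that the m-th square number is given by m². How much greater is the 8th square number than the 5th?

8² = 64 and 5² = 25.
Difference: 64 − 25 = 39.

39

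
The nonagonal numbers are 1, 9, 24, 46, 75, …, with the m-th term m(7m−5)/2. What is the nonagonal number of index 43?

The 43rd nonagonal number is n(7n−5)/2 with n = 43.
43·(7·43 − 5)/2 = 43·296/2 = 43·148 = 6364.

6364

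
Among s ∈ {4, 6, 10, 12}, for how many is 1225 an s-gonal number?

2

s = 4: P(4, 35) = 1225. ✓
s = 6: P(6, 25) = 1225. ✓
s = 10: P(10, 17) = 1105 and P(10, 18) = 1242; 1225 is not s-gonal.
s = 12: P(12, 16) = 1216 and P(12, 17) = 1377; 1225 is not s-gonal.
Hits: s ∈ {4, 6} → 2.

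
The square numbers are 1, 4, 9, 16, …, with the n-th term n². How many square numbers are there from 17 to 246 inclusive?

11

The n-th square number is n².
Smallest index with value ≥ 17: n = 5 (giving 25).
Largest index with value ≤ 246: n = 15 (giving 225).
Indices 5 through 15: 11 terms.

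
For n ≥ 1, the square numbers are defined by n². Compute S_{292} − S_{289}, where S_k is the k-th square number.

292² = 85264 and 289² = 83521.
Difference: 85264 − 83521 = 1743.

1743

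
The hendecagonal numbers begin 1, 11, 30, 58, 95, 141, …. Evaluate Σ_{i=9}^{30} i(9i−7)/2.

Σ i(9i−7)/2 = (9Σi² − 7Σi) / 2 over i = 9..30.
Σi = 465 − 36 = 429 and Σi² = 9455 − 204 = 9251.
(9·9251 − 7·429) / 2 = 80256/2 = 40128.

40128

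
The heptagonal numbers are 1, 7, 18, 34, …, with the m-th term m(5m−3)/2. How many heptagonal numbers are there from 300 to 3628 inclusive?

The n-th heptagonal number is n(5n−3)/2.
Smallest index with value ≥ 300: n = 12 (giving 342).
Largest index with value ≤ 3628: n = 38 (giving 3553).
Indices 12 through 38: 27 terms.

27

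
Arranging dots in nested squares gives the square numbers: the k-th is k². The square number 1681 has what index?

We need n² = 1681, so n = √1681 = 41.

41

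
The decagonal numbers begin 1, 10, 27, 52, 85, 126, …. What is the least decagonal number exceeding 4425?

Solve n(4n−3) > 4425 for integer n.
The largest n with value ≤ 4425 is 33 (since 4257 ≤ 4425 < 4522), so the first above is n = 34, value 4522.

4522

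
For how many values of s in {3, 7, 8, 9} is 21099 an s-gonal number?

s = 3: P(3, 204) = 20910 and P(3, 205) = 21115; 21099 is not s-gonal.
s = 7: P(7, 92) = 21022 and P(7, 93) = 21483; 21099 is not s-gonal.
s = 8: P(8, 84) = 21000 and P(8, 85) = 21505; 21099 is not s-gonal.
s = 9: P(9, 78) = 21099. ✓
Hits: s ∈ {9} → 1.

1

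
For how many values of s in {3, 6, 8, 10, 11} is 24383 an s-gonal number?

s = 3: P(3, 220) = 24310 and P(3, 221) = 24531; 24383 is not s-gonal.
s = 6: P(6, 110) = 24090 and P(6, 111) = 24531; 24383 is not s-gonal.
s = 8: P(8, 90) = 24120 and P(8, 91) = 24661; 24383 is not s-gonal.
s = 10: P(10, 78) = 24102 and P(10, 79) = 24727; 24383 is not s-gonal.
s = 11: P(11, 74) = 24383. ✓
Hits: s ∈ {11} → 1.

1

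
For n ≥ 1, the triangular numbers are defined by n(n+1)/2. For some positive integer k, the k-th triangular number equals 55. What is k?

Set n(n+1)/2 = 55, giving n² + n − 110 = 0.
The discriminant is 1 + 8·55 = 441, and √441 = 21.
So n = (-1 + 21) / 2 = 20/2 = 10.

10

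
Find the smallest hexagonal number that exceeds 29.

45

Solve n(2n−1) > 29 for integer n.
The largest n with value ≤ 29 is 4 (since 28 ≤ 29 < 45), so the first above is n = 5, value 45.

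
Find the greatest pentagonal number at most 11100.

Solve n(3n−1)/2 ≤ 11100 for integer n.
n = 86 gives 11051 ≤ 11100, while n = 87 gives 11310 > 11100; so the answer is 11051.

11051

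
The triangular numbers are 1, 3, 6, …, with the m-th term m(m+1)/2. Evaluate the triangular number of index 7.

28

7·8/2 = 56/2 = 28.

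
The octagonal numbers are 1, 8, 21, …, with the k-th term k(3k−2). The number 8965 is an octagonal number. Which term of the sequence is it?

55

Set n(3n−2) = 8965, giving 3n² − 2n − 8965 = 0.
So n = (2 + 328) / 6 = 330/6 = 55.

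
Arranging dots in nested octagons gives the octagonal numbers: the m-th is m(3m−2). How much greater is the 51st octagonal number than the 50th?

301

Consecutive octagonal numbers differ by 6n − 5: here 6·51 − 5 = 301.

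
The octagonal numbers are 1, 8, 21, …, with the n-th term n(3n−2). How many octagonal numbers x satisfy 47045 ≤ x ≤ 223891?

The n-th octagonal number is n(3n−2).
Smallest index with value ≥ 47045: n = 126 (giving 47376).
Largest index with value ≤ 223891: n = 273 (giving 223041).
Indices 126 through 273: 148 terms.

148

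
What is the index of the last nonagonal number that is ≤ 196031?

Solve n(7n−5)/2 ≤ 196031 for integer n.
n = 237 gives 195999 ≤ 196031, while n = 238 gives 197659 > 196031; so the answer is index 237.

237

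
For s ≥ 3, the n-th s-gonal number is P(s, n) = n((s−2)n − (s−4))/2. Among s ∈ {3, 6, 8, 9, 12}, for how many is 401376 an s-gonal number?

1

s = 3: P(3, 895) = 400960 and P(3, 896) = 401856; 401376 is not s-gonal.
s = 6: P(6, 448) = 400960 and P(6, 449) = 402753; 401376 is not s-gonal.
s = 8: P(8, 366) = 401136 and P(8, 367) = 403333; 401376 is not s-gonal.
s = 9: P(9, 339) = 401376. ✓
s = 12: P(12, 283) = 399313 and P(12, 284) = 402144; 401376 is not s-gonal.
Hits: s ∈ {9} → 1.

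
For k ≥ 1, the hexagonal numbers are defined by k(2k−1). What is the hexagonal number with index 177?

177·(2·177 − 1) = 177·353 = 62481.

62481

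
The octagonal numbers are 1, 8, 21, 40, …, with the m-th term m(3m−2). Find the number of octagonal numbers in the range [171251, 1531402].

475

The n-th octagonal number is n(3n−2).
Smallest index with value ≥ 171251: n = 240 (giving 172320).
Largest index with value ≤ 1531402: n = 714 (giving 1527960).
Indices 240 through 714: 475 terms.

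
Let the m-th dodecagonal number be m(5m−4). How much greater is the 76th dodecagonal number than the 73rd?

76·(5·76 − 4) = 28576 and 73·(5·73 − 4) = 26353.
Difference: 28576 − 26353 = 2223.

2223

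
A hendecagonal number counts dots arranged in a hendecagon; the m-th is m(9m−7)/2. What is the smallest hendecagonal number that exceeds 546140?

Solve n(9n−7)/2 > 546140 for integer n.
The largest n with value ≤ 546140 is 348 (since 543750 ≤ 546140 < 546883), so the first above is n = 349, value 546883.

546883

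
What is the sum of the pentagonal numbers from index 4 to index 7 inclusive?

178

Σ i(3i−1)/2 = (3Σi² − Σi) / 2 over i = 4..7.
Σi = 28 − 6 = 22 and Σi² = 140 − 14 = 126.
(3·126 − 1·22) / 2 = 356/2 = 178.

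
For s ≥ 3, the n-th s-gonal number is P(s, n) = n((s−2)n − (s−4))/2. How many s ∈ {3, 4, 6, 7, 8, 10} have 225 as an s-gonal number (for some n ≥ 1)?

2

s = 3: P(3, 20) = 210 and P(3, 21) = 231; 225 is not s-gonal.
s = 4: P(4, 15) = 225. ✓
s = 6: P(6, 10) = 190 and P(6, 11) = 231; 225 is not s-gonal.
s = 7: P(7, 9) = 189 and P(7, 10) = 235; 225 is not s-gonal.
s = 8: P(8, 9) = 225. ✓
s = 10: P(10, 7) = 175 and P(10, 8) = 232; 225 is not s-gonal.
Hits: s ∈ {4, 8} → 2.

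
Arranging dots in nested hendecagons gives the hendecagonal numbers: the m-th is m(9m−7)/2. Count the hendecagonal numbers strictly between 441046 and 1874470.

The n-th hendecagonal number is n(9n−7)/2.
Smallest index with value > 441046: n = 314 (giving 442583).
Largest index with value < 1874470: n = 645 (giving 1869855).
Indices 314 through 645: 332 terms.

332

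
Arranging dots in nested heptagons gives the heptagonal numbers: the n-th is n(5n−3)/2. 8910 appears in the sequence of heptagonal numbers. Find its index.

60

Set n(5n−3)/2 = 8910, giving 5n² − 3n − 17820 = 0.
The discriminant is 9 + 40·8910 = 356409, and √356409 = 597.
So n = (3 + 597) / 10 = 600/10 = 60.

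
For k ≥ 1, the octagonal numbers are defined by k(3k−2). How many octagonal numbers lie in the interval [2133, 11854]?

37

The n-th octagonal number is n(3n−2).
Smallest index with value ≥ 2133: n = 27 (giving 2133).
Largest index with value ≤ 11854: n = 63 (giving 11781).
Indices 27 through 63: 37 terms.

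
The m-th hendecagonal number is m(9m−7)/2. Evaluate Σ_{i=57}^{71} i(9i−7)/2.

274380

Σ i(9i−7)/2 = (9Σi² − 7Σi) / 2 over i = 57..71.
Σi = 2556 − 1596 = 960 and Σi² = 121836 − 60116 = 61720.
(9·61720 − 7·960) / 2 = 548760/2 = 274380.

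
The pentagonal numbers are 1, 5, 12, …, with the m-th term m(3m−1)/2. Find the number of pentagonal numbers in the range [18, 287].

11

The n-th pentagonal number is n(3n−1)/2.
Smallest index with value ≥ 18: n = 4 (giving 22).
Largest index with value ≤ 287: n = 14 (giving 287).
Indices 4 through 14: 11 terms.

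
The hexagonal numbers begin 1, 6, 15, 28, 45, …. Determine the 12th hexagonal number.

276

12·(2·12 − 1) = 12·23 = 276.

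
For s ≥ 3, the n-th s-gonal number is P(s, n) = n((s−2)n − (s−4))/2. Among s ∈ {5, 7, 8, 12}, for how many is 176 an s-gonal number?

2

s = 5: P(5, 11) = 176. ✓
s = 7: P(7, 8) = 148 and P(7, 9) = 189; 176 is not s-gonal.
s = 8: P(8, 8) = 176. ✓
s = 12: P(12, 6) = 156 and P(12, 7) = 217; 176 is not s-gonal.
Hits: s ∈ {5, 8} → 2.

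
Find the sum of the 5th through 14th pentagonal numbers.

1430

Σ i(3i−1)/2 = (3Σi² − Σi) / 2 over i = 5..14.
Σi = 105 − 10 = 95 and Σi² = 1015 − 30 = 985.
(3·985 − 1·95) / 2 = 2860/2 = 1430.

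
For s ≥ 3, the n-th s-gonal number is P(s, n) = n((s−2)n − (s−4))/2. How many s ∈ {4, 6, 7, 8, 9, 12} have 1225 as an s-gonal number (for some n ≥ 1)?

2

s = 4: P(4, 35) = 1225. ✓
s = 6: P(6, 25) = 1225. ✓
s = 7: P(7, 22) = 1177 and P(7, 23) = 1288; 1225 is not s-gonal.
s = 8: P(8, 20) = 1160 and P(8, 21) = 1281; 1225 is not s-gonal.
s = 9: P(9, 19) = 1216 and P(9, 20) = 1350; 1225 is not s-gonal.
s = 12: P(12, 16) = 1216 and P(12, 17) = 1377; 1225 is not s-gonal.
Hits: s ∈ {4, 6} → 2.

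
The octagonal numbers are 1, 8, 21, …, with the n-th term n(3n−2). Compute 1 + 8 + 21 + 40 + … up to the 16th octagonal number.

Σ i(3i−2) = 3Σi² − 2Σi over i = 1..16.
Σi = 136 and Σi² = 1496.
3·1496 − 2·136 = 4216.

4216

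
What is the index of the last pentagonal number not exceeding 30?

Solve n(3n−1)/2 ≤ 30 for integer n.
n = 4 gives 22 ≤ 30, while n = 5 gives 35 > 30; so the answer is index 4.

4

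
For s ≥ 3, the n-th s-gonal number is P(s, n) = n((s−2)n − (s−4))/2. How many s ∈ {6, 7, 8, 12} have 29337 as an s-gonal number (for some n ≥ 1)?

s = 6: P(6, 121) = 29161 and P(6, 122) = 29646; 29337 is not s-gonal.
s = 7: P(7, 108) = 28998 and P(7, 109) = 29539; 29337 is not s-gonal.
s = 8: P(8, 99) = 29205 and P(8, 100) = 29800; 29337 is not s-gonal.
s = 12: P(12, 77) = 29337. ✓
Hits: s ∈ {12} → 1.

1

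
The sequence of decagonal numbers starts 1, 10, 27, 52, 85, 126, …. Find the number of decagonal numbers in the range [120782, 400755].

142

The n-th decagonal number is n(4n−3).
Smallest index with value ≥ 120782: n = 175 (giving 121975).
Largest index with value ≤ 400755: n = 316 (giving 398476).
Indices 175 through 316: 142 terms.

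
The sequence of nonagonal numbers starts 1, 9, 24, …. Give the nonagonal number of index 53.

The 53rd nonagonal number is n(7n−5)/2 with n = 53.
53·(7·53 − 5)/2 = 53·366/2 = 53·183 = 9699.

9699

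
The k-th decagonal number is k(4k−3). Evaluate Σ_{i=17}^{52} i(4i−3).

183210

Σ i(4i−3) = 4Σi² − 3Σi over i = 17..52.
Σi = 1378 − 136 = 1242 and Σi² = 48230 − 1496 = 46734.
4·46734 − 3·1242 = 183210.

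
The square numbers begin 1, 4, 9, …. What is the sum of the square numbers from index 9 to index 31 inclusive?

10212

Σ_{i=9}^{31} i² = 10416 − 204 = 10212.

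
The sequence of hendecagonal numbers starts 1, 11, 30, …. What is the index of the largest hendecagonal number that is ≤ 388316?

294

Solve n(9n−7)/2 ≤ 388316 for integer n.
n = 294 gives 387933 ≤ 388316, while n = 295 gives 390580 > 388316; so the answer is index 294.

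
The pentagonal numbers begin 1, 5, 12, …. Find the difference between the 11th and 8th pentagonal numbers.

84

11·(3·11 − 1)/2 = 176 and 8·(3·8 − 1)/2 = 92.
Difference: 176 − 92 = 84.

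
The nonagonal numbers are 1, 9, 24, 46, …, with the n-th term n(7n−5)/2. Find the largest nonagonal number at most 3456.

3286

Solve n(7n−5)/2 ≤ 3456 for integer n.
n = 31 gives 3286 ≤ 3456, while n = 32 gives 3504 > 3456; so the answer is 3286.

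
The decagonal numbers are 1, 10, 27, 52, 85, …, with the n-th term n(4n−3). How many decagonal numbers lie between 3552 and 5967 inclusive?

9

The n-th decagonal number is n(4n−3).
Smallest index with value ≥ 3552: n = 31 (giving 3751).
Largest index with value ≤ 5967: n = 39 (giving 5967).
Indices 31 through 39: 9 terms.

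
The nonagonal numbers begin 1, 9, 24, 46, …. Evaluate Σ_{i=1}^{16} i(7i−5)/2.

4896

Σ i(7i−5)/2 = (7Σi² − 5Σi) / 2 over i = 1..16.
Σi = 136 and Σi² = 1496.
(7·1496 − 5·136) / 2 = 9792/2 = 4896.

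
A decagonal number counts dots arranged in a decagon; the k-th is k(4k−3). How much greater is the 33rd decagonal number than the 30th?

33·(4·33 − 3) = 4257 and 30·(4·30 − 3) = 3510.
Difference: 4257 − 3510 = 747.

747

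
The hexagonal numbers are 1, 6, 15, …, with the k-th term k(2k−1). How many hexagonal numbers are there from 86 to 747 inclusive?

The n-th hexagonal number is n(2n−1).
Smallest index with value ≥ 86: n = 7 (giving 91).
Largest index with value ≤ 747: n = 19 (giving 703).
Indices 7 through 19: 13 terms.

13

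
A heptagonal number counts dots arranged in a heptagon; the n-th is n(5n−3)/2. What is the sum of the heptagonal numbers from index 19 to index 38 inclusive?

41420

Σ i(5i−3)/2 = (5Σi² − 3Σi) / 2 over i = 19..38.
Σi = 741 − 171 = 570 and Σi² = 19019 − 2109 = 16910.
(5·16910 − 3·570) / 2 = 82840/2 = 41420.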